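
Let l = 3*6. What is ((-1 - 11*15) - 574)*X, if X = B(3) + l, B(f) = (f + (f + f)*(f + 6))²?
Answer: -2417580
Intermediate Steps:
l = 18
B(f) = (f + 2*f*(6 + f))² (B(f) = (f + (2*f)*(6 + f))² = (f + 2*f*(6 + f))²)
X = 3267 (X = 3²*(13 + 2*3)² + 18 = 9*(13 + 6)² + 18 = 9*19² + 18 = 9*361 + 18 = 3249 + 18 = 3267)
((-1 - 11*15) - 574)*X = ((-1 - 11*15) - 574)*3267 = ((-1 - 165) - 574)*3267 = (-166 - 574)*3267 = -740*3267 = -2417580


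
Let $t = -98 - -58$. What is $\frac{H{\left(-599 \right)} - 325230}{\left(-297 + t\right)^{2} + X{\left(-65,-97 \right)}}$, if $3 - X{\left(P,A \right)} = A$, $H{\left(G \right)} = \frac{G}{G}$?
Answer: $- \frac{325229}{113669} \approx -2.8612$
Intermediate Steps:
$H{\left(G \right)} = 1$
$t = -40$ ($t = -98 + 58 = -40$)
$X{\left(P,A \right)} = 3 - A$
$\frac{H{\left(-599 \right)} - 325230}{\left(-297 + t\right)^{2} + X{\left(-65,-97 \right)}} = \frac{1 - 325230}{\left(-297 - 40\right)^{2} + \left(3 - -97\right)} = - \frac{325229}{\left(-337\right)^{2} + \left(3 + 97\right)} = - \frac{325229}{113569 + 100} = - \frac{325229}{113669}$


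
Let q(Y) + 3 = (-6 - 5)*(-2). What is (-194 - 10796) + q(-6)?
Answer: -10971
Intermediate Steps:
q(Y) = 19 (q(Y) = -3 + (-6 - 5)*(-2) = -3 - 11*(-2) = -3 + 22 = 19)
(-194 - 10796) + q(-6) = (-194 - 10796) + 19 = -10990 + 19 = -10971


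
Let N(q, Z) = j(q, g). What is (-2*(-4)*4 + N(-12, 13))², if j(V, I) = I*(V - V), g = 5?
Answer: 1024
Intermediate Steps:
j(V, I) = 0 (j(V, I) = I*0 = 0)
N(q, Z) = 0
(-2*(-4)*4 + N(-12, 13))² = (-2*(-4)*4 + 0)² = (8*4 + 0)² = (32 + 0)² = 32² = 1024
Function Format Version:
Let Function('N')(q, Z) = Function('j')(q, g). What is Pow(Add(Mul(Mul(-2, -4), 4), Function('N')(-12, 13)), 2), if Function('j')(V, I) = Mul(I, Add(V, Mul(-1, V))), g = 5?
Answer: 1024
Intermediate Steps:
Function('j')(V, I) = 0 (Function('j')(V, I) = Mul(I, 0) = 0)
Function('N')(q, Z) = 0
Pow(Add(Mul(Mul(-2, -4), 4), Function('N')(-12, 13)), 2) = Pow(Add(Mul(Mul(-2, -4), 4), 0), 2) = Pow(Add(Mul(8, 4), 0), 2) = Pow(Add(32, 0), 2) = Pow(32, 2) = 1024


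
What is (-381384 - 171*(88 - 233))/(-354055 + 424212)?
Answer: -356589/70157 ≈ -5.0827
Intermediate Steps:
(-381384 - 171*(88 - 233))/(-354055 + 424212) = (-381384 - 171*(-145))/70157 = (-381384 + 24795)*(1/70157) = -356589*1/70157 = -356589/70157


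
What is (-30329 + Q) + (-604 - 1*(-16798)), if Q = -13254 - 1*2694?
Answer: -30083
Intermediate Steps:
Q = -15948 (Q = -13254 - 2694 = -15948)
(-30329 + Q) + (-604 - 1*(-16798)) = (-30329 - 15948) + (-604 - 1*(-16798)) = -46277 + (-604 + 16798) = -46277 + 16194 = -30083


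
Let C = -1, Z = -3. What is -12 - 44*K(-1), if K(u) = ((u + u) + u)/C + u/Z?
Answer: -476/3 ≈ -158.67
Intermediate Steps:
K(u) = -10*u/3 (K(u) = ((u + u) + u)/(-1) + u/(-3) = (2*u + u)*(-1) + u*(-1/3) = (3*u)*(-1) - u/3 = -3*u - u/3 = -10*u/3)
-12 - 44*K(-1) = -12 - (-440)*(-1)/3 = -12 - 44*10/3 = -12 - 440/3 = -476/3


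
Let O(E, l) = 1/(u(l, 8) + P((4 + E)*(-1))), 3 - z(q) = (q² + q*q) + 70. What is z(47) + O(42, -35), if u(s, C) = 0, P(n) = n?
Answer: -206311/46 ≈ -4485.0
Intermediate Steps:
z(q) = -67 - 2*q² (z(q) = 3 - ((q² + q*q) + 70) = 3 - ((q² + q²) + 70) = 3 - (2*q² + 70) = 3 - (70 + 2*q²) = 3 + (-70 - 2*q²) = -67 - 2*q²)
O(E, l) = 1/(-4 - E) (O(E, l) = 1/(0 + (4 + E)*(-1)) = 1/(0 + (-4 - E)) = 1/(-4 - E))
z(47) + O(42, -35) = (-67 - 2*47²) - 1/(4 + 42) = (-67 - 2*2209) - 1/46 = (-67 - 4418) - 1*1/46 = -4485 - 1/46 = -206311/46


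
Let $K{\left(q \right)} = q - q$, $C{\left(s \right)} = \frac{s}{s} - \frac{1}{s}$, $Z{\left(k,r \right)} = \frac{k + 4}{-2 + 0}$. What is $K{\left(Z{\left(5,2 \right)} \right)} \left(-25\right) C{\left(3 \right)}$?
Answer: $0$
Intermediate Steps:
$Z{\left(k,r \right)} = -2 - \frac{k}{2}$ ($Z{\left(k,r \right)} = \frac{4 + k}{-2} = \left(4 + k\right) \left(- \frac{1}{2}\right) = -2 - \frac{k}{2}$)
$C{\left(s \right)} = 1 - \frac{1}{s}$
$K{\left(q \right)} = 0$
$K{\left(Z{\left(5,2 \right)} \right)} \left(-25\right) C{\left(3 \right)} = 0 \left(-25\right) \frac{-1 + 3}{3} = 0 \cdot \frac{1}{3} \cdot 2 = 0 \cdot \frac{2}{3} = 0$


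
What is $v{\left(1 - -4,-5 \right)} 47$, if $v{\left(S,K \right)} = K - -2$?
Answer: $-141$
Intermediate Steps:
$v{\left(S,K \right)} = 2 + K$ ($v{\left(S,K \right)} = K + 2 = 2 + K$)
$v{\left(1 - -4,-5 \right)} 47 = \left(2 - 5\right) 47 = \left(-3\right) 47 = -141$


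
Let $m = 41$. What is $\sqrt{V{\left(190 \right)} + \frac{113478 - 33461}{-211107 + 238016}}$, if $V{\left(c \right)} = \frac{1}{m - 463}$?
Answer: $\frac{\sqrt{76004936670}}{159938} \approx 1.7237$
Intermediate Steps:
$V{\left(c \right)} = - \frac{1}{422}$ ($V{\left(c \right)} = \frac{1}{41 - 463} = \frac{1}{-422} = - \frac{1}{422}$)
$\sqrt{V{\left(190 \right)} + \frac{113478 - 33461}{-211107 + 238016}} = \sqrt{- \frac{1}{422} + \frac{113478 - 33461}{-211107 + 238016}} = \sqrt{- \frac{1}{422} + \frac{80017}{26909}} = \sqrt{- \frac{1}{422} + 80017 \cdot \frac{1}{26909}} = \sqrt{- \frac{1}{422} + \frac{1127}{379}} = \sqrt{\frac{475215}{159938}} = \frac{\sqrt{76004936670}}{159938}$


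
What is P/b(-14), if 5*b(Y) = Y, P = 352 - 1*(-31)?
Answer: -1915/14 ≈ -136.79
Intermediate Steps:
P = 383 (P = 352 + 31 = 383)
b(Y) = Y/5
P/b(-14) = 383/(((⅕)*(-14))) = 383/(-14/5) = 383*(-5/14) = -1915/14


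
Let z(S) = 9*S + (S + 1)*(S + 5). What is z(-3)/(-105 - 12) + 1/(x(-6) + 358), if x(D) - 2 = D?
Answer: 3697/13806 ≈ 0.26778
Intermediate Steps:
x(D) = 2 + D
z(S) = 9*S + (1 + S)*(5 + S)
z(-3)/(-105 - 12) + 1/(x(-6) + 358) = (5 + (-3)² + 15*(-3))/(-105 - 12) + 1/((2 - 6) + 358) = (5 + 9 - 45)/(-117) + 1/(-4 + 358) = -31*(-1/117) + 1/354 = 31/117 + 1/354 = 3697/13806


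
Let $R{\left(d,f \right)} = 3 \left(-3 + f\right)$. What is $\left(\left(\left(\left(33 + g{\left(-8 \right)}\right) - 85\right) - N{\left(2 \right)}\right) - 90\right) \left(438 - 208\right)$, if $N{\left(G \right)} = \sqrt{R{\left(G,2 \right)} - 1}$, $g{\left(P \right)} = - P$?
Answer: $-30820 - 460 i \approx -30820.0 - 460.0 i$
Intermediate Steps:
$R{\left(d,f \right)} = -9 + 3 f$
$N{\left(G \right)} = 2 i$ ($N{\left(G \right)} = \sqrt{\left(-9 + 3 \cdot 2\right) - 1} = \sqrt{\left(-9 + 6\right) - 1} = \sqrt{-3 - 1} = \sqrt{-4} = 2 i$)
$\left(\left(\left(\left(33 + g{\left(-8 \right)}\right) - 85\right) - N{\left(2 \right)}\right) - 90\right) \left(438 - 208\right) = \left(\left(\left(\left(33 - -8\right) - 85\right) - 2 i\right) - 90\right) \left(438 - 208\right) = \left(\left(\left(\left(33 + 8\right) - 85\right) - 2 i\right) - 90\right) 230 = \left(\left(\left(41 - 85\right) - 2 i\right) - 90\right) 230 = \left(\left(-44 - 2 i\right) - 90\right) 230 = \left(-134 - 2 i\right) 230 = -30820 - 460 i$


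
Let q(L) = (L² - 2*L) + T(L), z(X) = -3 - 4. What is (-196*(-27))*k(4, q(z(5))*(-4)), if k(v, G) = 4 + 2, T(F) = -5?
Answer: 31752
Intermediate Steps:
z(X) = -7
q(L) = -5 + L² - 2*L (q(L) = (L² - 2*L) - 5 = -5 + L² - 2*L)
k(v, G) = 6
(-196*(-27))*k(4, q(z(5))*(-4)) = -196*(-27)*6 = 5292*6 = 31752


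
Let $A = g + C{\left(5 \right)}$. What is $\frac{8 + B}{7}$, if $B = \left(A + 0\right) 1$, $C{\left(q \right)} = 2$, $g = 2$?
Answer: $\frac{12}{7} \approx 1.7143$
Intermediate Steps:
$A = 4$ ($A = 2 + 2 = 4$)
$B = 4$ ($B = \left(4 + 0\right) 1 = 4 \cdot 1 = 4$)
$\frac{8 + B}{7} = \frac{8 + 4}{7} = \frac{1}{7} \cdot 12 = \frac{12}{7}$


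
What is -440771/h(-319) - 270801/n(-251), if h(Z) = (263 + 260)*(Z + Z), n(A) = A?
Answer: 3119651255/2888006 ≈ 1080.2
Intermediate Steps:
h(Z) = 1046*Z (h(Z) = 523*(2*Z) = 1046*Z)
-440771/h(-319) - 270801/n(-251) = -440771/(1046*(-319)) - 270801/(-251) = -440771/(-333674) - 270801*(-1/251) = -440771*(-1/333674) + 270801/251 = 15199/11506 + 270801/251 = 3119651255/2888006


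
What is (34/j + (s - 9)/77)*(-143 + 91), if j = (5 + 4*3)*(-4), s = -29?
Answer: 3978/77 ≈ 51.662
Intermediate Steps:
j = -68 (j = (5 + 12)*(-4) = 17*(-4) = -68)
(34/j + (s - 9)/77)*(-143 + 91) = (34/(-68) + (-29 - 9)/77)*(-143 + 91) = (34*(-1/68) - 38*1/77)*(-52) = (-½ - 38/77)*(-52) = -153/154*(-52) = 3978/77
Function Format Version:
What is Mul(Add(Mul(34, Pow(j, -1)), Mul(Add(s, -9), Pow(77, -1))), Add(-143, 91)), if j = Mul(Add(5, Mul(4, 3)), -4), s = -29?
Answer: Rational(3978, 77) ≈ 51.662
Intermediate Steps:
j = -68 (j = Mul(Add(5, 12), -4) = Mul(17, -4) = -68)
Mul(Add(Mul(34, Pow(j, -1)), Mul(Add(s, -9), Pow(77, -1))), Add(-143, 91)) = Mul(Add(Mul(34, Pow(-68, -1)), Mul(Add(-29, -9), Pow(77, -1))), Add(-143, 91)) = Mul(Add(Mul(34, Rational(-1, 68)), Mul(-38, Rational(1, 77))), -52) = Mul(Add(Rational(-1, 2), Rational(-38, 77)), -52) = Mul(Rational(-153, 154), -52) = Rational(3978, 77)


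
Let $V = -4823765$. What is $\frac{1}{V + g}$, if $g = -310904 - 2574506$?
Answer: $- \frac{1}{7709175} \approx -1.2972 \cdot 10^{-7}$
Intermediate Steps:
$g = -2885410$ ($g = -310904 - 2574506 = -2885410$)
$\frac{1}{V + g} = \frac{1}{-4823765 - 2885410} = \frac{1}{-7709175} = - \frac{1}{7709175}$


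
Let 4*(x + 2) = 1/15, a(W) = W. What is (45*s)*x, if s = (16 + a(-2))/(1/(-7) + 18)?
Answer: -17493/250 ≈ -69.972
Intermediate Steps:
x = -119/60 (x = -2 + (¼)/15 = -2 + (¼)*(1/15) = -2 + 1/60 = -119/60 ≈ -1.9833)
s = 98/125 (s = (16 - 2)/(1/(-7) + 18) = 14/(-⅐ + 18) = 14/(125/7) = 14*(7/125) = 98/125 ≈ 0.78400)
(45*s)*x = (45*(98/125))*(-119/60) = (882/25)*(-119/60) = -17493/250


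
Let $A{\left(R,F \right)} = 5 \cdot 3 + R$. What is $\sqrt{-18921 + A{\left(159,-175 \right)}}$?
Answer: $3 i \sqrt{2083} \approx 136.92 i$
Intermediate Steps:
$A{\left(R,F \right)} = 15 + R$
$\sqrt{-18921 + A{\left(159,-175 \right)}} = \sqrt{-18921 + \left(15 + 159\right)} = \sqrt{-18921 + 174} = \sqrt{-18747} = 3 i \sqrt{2083}$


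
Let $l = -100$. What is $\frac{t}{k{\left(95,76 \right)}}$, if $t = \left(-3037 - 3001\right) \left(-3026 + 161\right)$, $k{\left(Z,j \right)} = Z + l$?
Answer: $-3459774$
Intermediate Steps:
$k{\left(Z,j \right)} = -100 + Z$ ($k{\left(Z,j \right)} = Z - 100 = -100 + Z$)
$t = 17298870$ ($t = \left(-6038\right) \left(-2865\right) = 17298870$)
$\frac{t}{k{\left(95,76 \right)}} = \frac{17298870}{-100 + 95} = \frac{17298870}{-5} = 17298870 \left(- \frac{1}{5}\right) = -3459774$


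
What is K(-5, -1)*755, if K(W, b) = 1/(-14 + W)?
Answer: -755/19 ≈ -39.737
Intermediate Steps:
K(-5, -1)*755 = 755/(-14 - 5) = 755/(-19) = -1/19*755 = -755/19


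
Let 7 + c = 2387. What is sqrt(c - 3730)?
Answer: 15*I*sqrt(6) ≈ 36.742*I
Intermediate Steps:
c = 2380 (c = -7 + 2387 = 2380)
sqrt(c - 3730) = sqrt(2380 - 3730) = sqrt(-1350) = 15*I*sqrt(6)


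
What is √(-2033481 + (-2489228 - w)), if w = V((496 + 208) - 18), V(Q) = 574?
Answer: 9*I*√55843 ≈ 2126.8*I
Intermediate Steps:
w = 574
√(-2033481 + (-2489228 - w)) = √(-2033481 + (-2489228 - 1*574)) = √(-2033481 + (-2489228 - 574)) = √(-2033481 - 2489802) = √(-4523283) = 9*I*√55843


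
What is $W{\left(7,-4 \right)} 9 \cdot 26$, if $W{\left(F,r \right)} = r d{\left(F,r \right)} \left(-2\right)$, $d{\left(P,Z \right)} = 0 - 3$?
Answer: $-5616$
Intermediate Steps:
$d{\left(P,Z \right)} = -3$ ($d{\left(P,Z \right)} = 0 - 3 = -3$)
$W{\left(F,r \right)} = 6 r$ ($W{\left(F,r \right)} = r \left(-3\right) \left(-2\right) = - 3 r \left(-2\right) = 6 r$)
$W{\left(7,-4 \right)} 9 \cdot 26 = 6 \left(-4\right) 9 \cdot 26 = \left(-24\right) 9 \cdot 26 = \left(-216\right) 26 = -5616$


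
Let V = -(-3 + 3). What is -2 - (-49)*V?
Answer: -2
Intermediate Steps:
V = 0 (V = -1*0 = 0)
-2 - (-49)*V = -2 - (-49)*0 = -2 - 49*0 = -2 + 0 = -2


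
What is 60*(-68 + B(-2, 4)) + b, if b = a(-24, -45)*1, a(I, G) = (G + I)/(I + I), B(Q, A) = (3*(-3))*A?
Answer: -99817/16 ≈ -6238.6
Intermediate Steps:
B(Q, A) = -9*A
a(I, G) = (G + I)/(2*I) (a(I, G) = (G + I)/((2*I)) = (G + I)*(1/(2*I)) = (G + I)/(2*I))
b = 23/16 (b = ((½)*(-45 - 24)/(-24))*1 = ((½)*(-1/24)*(-69))*1 = (23/16)*1 = 23/16 ≈ 1.4375)
60*(-68 + B(-2, 4)) + b = 60*(-68 - 9*4) + 23/16 = 60*(-68 - 36) + 23/16 = 60*(-104) + 23/16 = -6240 + 23/16 = -99817/16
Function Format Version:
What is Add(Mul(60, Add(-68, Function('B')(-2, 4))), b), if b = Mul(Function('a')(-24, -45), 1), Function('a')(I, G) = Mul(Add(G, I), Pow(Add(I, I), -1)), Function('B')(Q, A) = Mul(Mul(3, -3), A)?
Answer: Rational(-99817, 16) ≈ -6238.6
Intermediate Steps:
Function('B')(Q, A) = Mul(-9, A)
Function('a')(I, G) = Mul(Rational(1, 2), Pow(I, -1), Add(G, I)) (Function('a')(I, G) = Mul(Add(G, I), Pow(Mul(2, I), -1)) = Mul(Add(G, I), Mul(Rational(1, 2), Pow(I, -1))) = Mul(Rational(1, 2), Pow(I, -1), Add(G, I)))
b = Rational(23, 16) (b = Mul(Mul(Rational(1, 2), Pow(-24, -1), Add(-45, -24)), 1) = Mul(Mul(Rational(1, 2), Rational(-1, 24), -69), 1) = Mul(Rational(23, 16), 1) = Rational(23, 16) ≈ 1.4375)
Add(Mul(60, Add(-68, Function('B')(-2, 4))), b) = Add(Mul(60, Add(-68, Mul(-9, 4))), Rational(23, 16)) = Add(Mul(60, Add(-68, -36)), Rational(23, 16)) = Add(Mul(60, -104), Rational(23, 16)) = Add(-6240, Rational(23, 16)) = Rational(-99817, 16)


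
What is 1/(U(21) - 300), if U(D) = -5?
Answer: -1/305 ≈ -0.0032787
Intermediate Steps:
1/(U(21) - 300) = 1/(-5 - 300) = 1/(-305) = -1/305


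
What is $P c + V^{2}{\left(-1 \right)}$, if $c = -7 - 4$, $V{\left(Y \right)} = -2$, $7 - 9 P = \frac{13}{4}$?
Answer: $- \frac{7}{12} \approx -0.58333$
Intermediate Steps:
$P = \frac{5}{12}$ ($P = \frac{7}{9} - \frac{13 \cdot \frac{1}{4}}{9} = \frac{7}{9} - \frac{13}{36} = \frac{5}{12} \approx 0.41667$)
$c = -11$
$P c + V^{2}{\left(-1 \right)} = \frac{5}{12} \left(-11\right) + \left(-2\right)^{2} = - \frac{55}{12} + 4 = - \frac{7}{12}$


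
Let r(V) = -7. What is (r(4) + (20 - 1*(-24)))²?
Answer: 1369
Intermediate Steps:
(r(4) + (20 - 1*(-24)))² = (-7 + (20 - 1*(-24)))² = (-7 + (20 + 24))² = (-7 + 44)² = 37² = 1369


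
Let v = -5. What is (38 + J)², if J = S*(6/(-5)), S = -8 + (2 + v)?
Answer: 65536/25 ≈ 2621.4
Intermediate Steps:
S = -11 (S = -8 + (2 - 5) = -8 - 3 = -11)
J = 66/5 (J = -66/(-5) = -66*(-1)/5 = -11*(-6/5) = 66/5 ≈ 13.200)
(38 + J)² = (38 + 66/5)² = (256/5)² = 65536/25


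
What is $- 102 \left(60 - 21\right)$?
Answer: $-3978$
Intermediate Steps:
$- 102 \left(60 - 21\right) = \left(-102\right) 39 = -3978$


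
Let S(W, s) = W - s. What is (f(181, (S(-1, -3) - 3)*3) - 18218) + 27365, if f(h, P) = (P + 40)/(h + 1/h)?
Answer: 299680711/32762 ≈ 9147.2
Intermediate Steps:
f(h, P) = (40 + P)/(h + 1/h)
(f(181, (S(-1, -3) - 3)*3) - 18218) + 27365 = (181*(40 + ((-1 - 1*(-3)) - 3)*3)/(1 + 181**2) - 18218) + 27365 = (181*(40 + ((-1 + 3) - 3)*3)/(1 + 32761) - 18218) + 27365 = (181*(40 + (2 - 3)*3)/32762 - 18218) + 27365 = (181*(1/32762)*(40 - 1*3) - 18218) + 27365 = (181*(1/32762)*(40 - 3) - 18218) + 27365 = (181*(1/32762)*37 - 18218) + 27365 = (6697/32762 - 18218) + 27365 = -596851419/32762 + 27365 = 299680711/32762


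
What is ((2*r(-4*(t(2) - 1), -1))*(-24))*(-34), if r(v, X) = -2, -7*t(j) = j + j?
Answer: -3264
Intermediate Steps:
t(j) = -2*j/7 (t(j) = -(j + j)/7 = -2*j/7)
((2*r(-4*(t(2) - 1), -1))*(-24))*(-34) = ((2*(-2))*(-24))*(-34) = -4*(-24)*(-34) = 96*(-34) = -3264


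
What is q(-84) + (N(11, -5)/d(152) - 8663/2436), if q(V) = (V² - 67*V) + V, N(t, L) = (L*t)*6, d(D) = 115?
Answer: 705592775/56028 ≈ 12594.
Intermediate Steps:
N(t, L) = 6*L*t
q(V) = V² - 66*V
q(-84) + (N(11, -5)/d(152) - 8663/2436) = -84*(-66 - 84) + ((6*(-5)*11)/115 - 8663/2436) = -84*(-150) + (-330*1/115 - 8663*1/2436) = 12600 + (-66/23 - 8663/2436) = 12600 - 360025/56028 = 705592775/56028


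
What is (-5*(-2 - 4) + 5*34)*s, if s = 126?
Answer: 25200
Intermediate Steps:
(-5*(-2 - 4) + 5*34)*s = (-5*(-2 - 4) + 5*34)*126 = (-5*(-6) + 170)*126 = (30 + 170)*126 = 200*126 = 25200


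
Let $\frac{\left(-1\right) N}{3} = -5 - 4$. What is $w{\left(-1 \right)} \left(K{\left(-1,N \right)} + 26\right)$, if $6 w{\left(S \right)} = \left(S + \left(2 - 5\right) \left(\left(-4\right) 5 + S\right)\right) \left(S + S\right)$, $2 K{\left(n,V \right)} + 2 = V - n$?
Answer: $-806$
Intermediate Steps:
$N = 27$ ($N = - 3 \left(-5 - 4\right) = \left(-3\right) \left(-9\right) = 27$)
$K{\left(n,V \right)} = -1 + \frac{V}{2} - \frac{n}{2}$ ($K{\left(n,V \right)} = -1 + \frac{V - n}{2} = -1 + \left(\frac{V}{2} - \frac{n}{2}\right) = -1 + \frac{V}{2} - \frac{n}{2}$)
$w{\left(S \right)} = \frac{S \left(60 - 2 S\right)}{3}$ ($w{\left(S \right)} = \frac{\left(S + \left(2 - 5\right) \left(\left(-4\right) 5 + S\right)\right) \left(S + S\right)}{6} = \frac{\left(S - 3 \left(-20 + S\right)\right) 2 S}{6} = \frac{\left(S - \left(-60 + 3 S\right)\right) 2 S}{6} = \frac{\left(60 - 2 S\right) 2 S}{6} = \frac{2 S \left(60 - 2 S\right)}{6} = \frac{S \left(60 - 2 S\right)}{3}$)
$w{\left(-1 \right)} \left(K{\left(-1,N \right)} + 26\right) = \frac{2}{3} \left(-1\right) \left(30 - -1\right) \left(\left(-1 + \frac{1}{2} \cdot 27 - - \frac{1}{2}\right) + 26\right) = \frac{2}{3} \left(-1\right) \left(30 + 1\right) \left(\left(-1 + \frac{27}{2} + \frac{1}{2}\right) + 26\right) = \frac{2}{3} \left(-1\right) 31 \left(13 + 26\right) = \left(- \frac{62}{3}\right) 39 = -806$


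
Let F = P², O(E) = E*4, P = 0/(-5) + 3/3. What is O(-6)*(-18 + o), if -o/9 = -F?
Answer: 216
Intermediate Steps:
P = 1 (P = 0*(-⅕) + 3*(⅓) = 0 + 1 = 1)
O(E) = 4*E
F = 1 (F = 1² = 1)
o = 9 (o = -(-9) = -9*(-1) = 9)
O(-6)*(-18 + o) = (4*(-6))*(-18 + 9) = -24*(-9) = 216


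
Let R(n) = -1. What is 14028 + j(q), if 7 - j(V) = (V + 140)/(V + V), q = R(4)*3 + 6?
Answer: 84067/6 ≈ 14011.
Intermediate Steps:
q = 3 (q = -1*3 + 6 = -3 + 6 = 3)
j(V) = 7 - (140 + V)/(2*V) (j(V) = 7 - (V + 140)/(V + V) = 7 - (140 + V)/(2*V))
14028 + j(q) = 14028 + (13/2 - 70/3) = 14028 - 101/6 = 84067/6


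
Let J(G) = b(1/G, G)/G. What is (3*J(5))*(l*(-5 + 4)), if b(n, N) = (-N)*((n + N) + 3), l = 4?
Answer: 492/5 ≈ 98.400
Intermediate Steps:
b(n, N) = -N*(3 + N + n) (b(n, N) = (-N)*((N + n) + 3) = (-N)*(3 + N + n) = -N*(3 + N + n))
J(G) = -3 - G - 1/G (J(G) = (-G*(3 + G + 1/G))/G = -3 - G - 1/G)
(3*J(5))*(l*(-5 + 4)) = (3*(-3 - 1*5 - 1/5))*(4*(-5 + 4)) = (3*(-3 - 5 - 1*⅕))*(4*(-1)) = (3*(-3 - 5 - ⅕))*(-4) = (3*(-41/5))*(-4) = -123/5*(-4) = 492/5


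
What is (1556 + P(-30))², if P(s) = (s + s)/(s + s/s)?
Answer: 2041593856/841 ≈ 2.4276e+6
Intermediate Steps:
P(s) = 2*s/(1 + s) (P(s) = (2*s)/(s + 1) = (2*s)/(1 + s) = 2*s/(1 + s))
(1556 + P(-30))² = (1556 + 2*(-30)/(1 - 30))² = (1556 + 2*(-30)/(-29))² = (1556 + 2*(-30)*(-1/29))² = (1556 + 60/29)² = (45184/29)² = 2041593856/841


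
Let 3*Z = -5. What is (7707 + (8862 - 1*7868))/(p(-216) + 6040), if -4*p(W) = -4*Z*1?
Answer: 26103/18115 ≈ 1.4410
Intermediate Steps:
Z = -5/3 (Z = (1/3)*(-5) = -5/3 ≈ -1.6667)
p(W) = -5/3 (p(W) = -(-4*(-5/3))/4 = -5/3)
(7707 + (8862 - 1*7868))/(p(-216) + 6040) = (7707 + (8862 - 1*7868))/(-5/3 + 6040) = (7707 + (8862 - 7868))/(18115/3) = (7707 + 994)*(3/18115) = 8701*(3/18115) = 26103/18115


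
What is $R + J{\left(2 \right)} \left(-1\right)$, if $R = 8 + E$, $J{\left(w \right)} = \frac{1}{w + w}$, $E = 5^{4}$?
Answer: $\frac{2531}{4} \approx 632.75$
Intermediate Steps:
$E = 625$
$J{\left(w \right)} = \frac{1}{2 w}$
$R = 633$ ($R = 8 + 625 = 633$)
$R + J{\left(2 \right)} \left(-1\right) = 633 + \frac{1}{2 \cdot 2} \left(-1\right) = 633 + \frac{1}{2} \cdot \frac{1}{2} \left(-1\right) = 633 + \frac{1}{4} \left(-1\right) = 633 - \frac{1}{4} = \frac{2531}{4}$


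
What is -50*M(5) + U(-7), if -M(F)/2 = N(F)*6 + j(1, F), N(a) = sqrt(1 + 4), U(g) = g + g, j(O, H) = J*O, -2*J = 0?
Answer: -14 + 600*sqrt(5) ≈ 1327.6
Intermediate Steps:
J = 0 (J = -1/2*0 = 0)
j(O, H) = 0 (j(O, H) = 0*O = 0)
U(g) = 2*g
N(a) = sqrt(5)
M(F) = -12*sqrt(5) (M(F) = -2*(sqrt(5)*6 + 0) = -2*(6*sqrt(5) + 0) = -12*sqrt(5))
-50*M(5) + U(-7) = -(-600)*sqrt(5) + 2*(-7) = 600*sqrt(5) - 14 = -14 + 600*sqrt(5)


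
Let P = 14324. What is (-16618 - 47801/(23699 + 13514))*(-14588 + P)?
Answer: 14842882440/3383 ≈ 4.3875e+6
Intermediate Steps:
(-16618 - 47801/(23699 + 13514))*(-14588 + P) = (-16618 - 47801/(23699 + 13514))*(-14588 + 14324) = (-16618 - 47801/37213)*(-264) = -618453435/37213*(-264) = 14842882440/3383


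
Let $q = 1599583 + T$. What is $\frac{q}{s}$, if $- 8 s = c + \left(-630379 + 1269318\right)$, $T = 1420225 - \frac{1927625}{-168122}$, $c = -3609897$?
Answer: $\frac{1015396176402}{124870850219} \approx 8.1316$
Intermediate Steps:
$T = \frac{238772995075}{168122}$ ($T = 1420225 - - \frac{1927625}{168122} = 1420225 + \frac{1927625}{168122} = \frac{238772995075}{168122} \approx 1.4202 \cdot 10^{6}$)
$q = \frac{507698088201}{168122}$ ($q = 1599583 + \frac{238772995075}{168122} = \frac{507698088201}{168122} \approx 3.0198 \cdot 10^{6}$)
$s = \frac{1485479}{4}$ ($s = - \frac{-3609897 + \left(-630379 + 1269318\right)}{8} = - \frac{-3609897 + 638939}{8} = \left(- \frac{1}{8}\right) \left(-2970958\right) = \frac{1485479}{4} \approx 3.7137 \cdot 10^{5}$)
$\frac{q}{s} = \frac{507698088201}{168122 \cdot \frac{1485479}{4}} = \frac{507698088201}{168122} \cdot \frac{4}{1485479} = \frac{1015396176402}{124870850219}$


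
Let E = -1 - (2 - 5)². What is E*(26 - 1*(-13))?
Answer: -390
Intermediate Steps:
E = -10 (E = -1 - 1*(-3)² = -1 - 1*9 = -1 - 9 = -10)
E*(26 - 1*(-13)) = -10*(26 - 1*(-13)) = -10*(26 + 13) = -10*39 = -390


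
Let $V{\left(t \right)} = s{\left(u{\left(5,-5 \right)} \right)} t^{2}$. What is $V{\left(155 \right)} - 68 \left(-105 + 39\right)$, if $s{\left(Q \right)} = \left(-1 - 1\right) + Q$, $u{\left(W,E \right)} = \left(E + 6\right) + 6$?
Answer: $124613$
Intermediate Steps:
$u{\left(W,E \right)} = 12 + E$ ($u{\left(W,E \right)} = \left(6 + E\right) + 6 = 12 + E$)
$s{\left(Q \right)} = -2 + Q$
$V{\left(t \right)} = 5 t^{2}$ ($V{\left(t \right)} = \left(-2 + \left(12 - 5\right)\right) t^{2} = \left(-2 + 7\right) t^{2} = 5 t^{2}$)
$V{\left(155 \right)} - 68 \left(-105 + 39\right) = 5 \cdot 155^{2} - 68 \left(-105 + 39\right) = 5 \cdot 24025 - -4488 = 120125 + 4488 = 124613$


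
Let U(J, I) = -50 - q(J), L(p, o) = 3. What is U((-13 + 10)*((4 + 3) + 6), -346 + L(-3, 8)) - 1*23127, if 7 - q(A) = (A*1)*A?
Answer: -21663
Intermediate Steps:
q(A) = 7 - A² (q(A) = 7 - A*1*A = 7 - A*A = 7 - A²)
U(J, I) = -57 + J² (U(J, I) = -50 - (7 - J²) = -50 + (-7 + J²) = -57 + J²)
U((-13 + 10)*((4 + 3) + 6), -346 + L(-3, 8)) - 1*23127 = (-57 + ((-13 + 10)*((4 + 3) + 6))²) - 1*23127 = (-57 + (-3*(7 + 6))²) - 23127 = (-57 + (-3*13)²) - 23127 = (-57 + (-39)²) - 23127 = (-57 + 1521) - 23127 = 1464 - 23127 = -21663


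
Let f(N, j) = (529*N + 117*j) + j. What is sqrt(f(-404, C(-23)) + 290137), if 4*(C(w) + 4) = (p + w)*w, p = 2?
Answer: sqrt(360790)/2 ≈ 300.33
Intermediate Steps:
C(w) = -4 + w*(2 + w)/4 (C(w) = -4 + ((2 + w)*w)/4 = -4 + (w*(2 + w))/4 = -4 + w*(2 + w)/4)
f(N, j) = 118*j + 529*N (f(N, j) = (117*j + 529*N) + j = 118*j + 529*N)
sqrt(f(-404, C(-23)) + 290137) = sqrt((118*(-4 + (1/2)*(-23) + (1/4)*(-23)**2) + 529*(-404)) + 290137) = sqrt((118*(-4 - 23/2 + (1/4)*529) - 213716) + 290137) = sqrt((118*(-4 - 23/2 + 529/4) - 213716) + 290137) = sqrt((118*(467/4) - 213716) + 290137) = sqrt((27553/2 - 213716) + 290137) = sqrt(-399879/2 + 290137) = sqrt(180395/2) = sqrt(360790)/2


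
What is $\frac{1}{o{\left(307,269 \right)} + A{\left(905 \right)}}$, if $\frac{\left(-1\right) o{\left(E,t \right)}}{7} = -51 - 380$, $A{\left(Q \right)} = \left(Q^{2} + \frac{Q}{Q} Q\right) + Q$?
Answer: $\frac{1}{823852} \approx 1.2138 \cdot 10^{-6}$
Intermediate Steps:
$A{\left(Q \right)} = Q^{2} + 2 Q$ ($A{\left(Q \right)} = \left(Q^{2} + 1 Q\right) + Q = \left(Q^{2} + Q\right) + Q = \left(Q + Q^{2}\right) + Q = Q^{2} + 2 Q$)
$o{\left(E,t \right)} = 3017$ ($o{\left(E,t \right)} = - 7 \left(-51 - 380\right) = \left(-7\right) \left(-431\right) = 3017$)
$\frac{1}{o{\left(307,269 \right)} + A{\left(905 \right)}} = \frac{1}{3017 + 905 \left(2 + 905\right)} = \frac{1}{3017 + 905 \cdot 907} = \frac{1}{3017 + 820835} = \frac{1}{823852}$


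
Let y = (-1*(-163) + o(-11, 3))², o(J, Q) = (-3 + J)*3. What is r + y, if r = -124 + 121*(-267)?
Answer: -17790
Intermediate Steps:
o(J, Q) = -9 + 3*J
r = -32431 (r = -124 - 32307 = -32431)
y = 14641 (y = (-1*(-163) + (-9 + 3*(-11)))² = (163 + (-9 - 33))² = (163 - 42)² = 121² = 14641)
r + y = -32431 + 14641 = -17790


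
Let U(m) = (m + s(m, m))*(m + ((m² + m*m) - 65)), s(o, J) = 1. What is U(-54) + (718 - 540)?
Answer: -302611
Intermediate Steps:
U(m) = (1 + m)*(-65 + m + 2*m²) (U(m) = (m + 1)*(m + ((m² + m*m) - 65)) = (1 + m)*(m + ((m² + m²) - 65)) = (1 + m)*(m + (2*m² - 65)) = (1 + m)*(m + (-65 + 2*m²)) = (1 + m)*(-65 + m + 2*m²))
U(-54) + (718 - 540) = (-65 - 64*(-54) + 2*(-54)³ + 3*(-54)²) + (718 - 540) = (-65 + 3456 + 2*(-157464) + 3*2916) + 178 = (-65 + 3456 - 314928 + 8748) + 178 = -302789 + 178 = -302611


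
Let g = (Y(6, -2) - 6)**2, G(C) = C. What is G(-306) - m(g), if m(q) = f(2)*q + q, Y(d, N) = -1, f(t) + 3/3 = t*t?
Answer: -502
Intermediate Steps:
f(t) = -1 + t**2 (f(t) = -1 + t*t = -1 + t**2)
g = 49 (g = (-1 - 6)**2 = (-7)**2 = 49)
m(q) = 4*q (m(q) = (-1 + 2**2)*q + q = (-1 + 4)*q + q = 3*q + q = 4*q)
G(-306) - m(g) = -306 - 4*49 = -306 - 1*196 = -306 - 196 = -502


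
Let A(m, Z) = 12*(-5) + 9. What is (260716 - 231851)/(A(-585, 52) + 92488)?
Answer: 1255/4019 ≈ 0.31227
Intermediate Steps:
A(m, Z) = -51 (A(m, Z) = -60 + 9 = -51)
(260716 - 231851)/(A(-585, 52) + 92488) = (260716 - 231851)/(-51 + 92488) = 28865/92437 = 28865*(1/92437) = 1255/4019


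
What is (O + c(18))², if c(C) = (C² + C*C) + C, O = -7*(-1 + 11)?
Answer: 355216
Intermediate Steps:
O = -70 (O = -7*10 = -70)
c(C) = C + 2*C² (c(C) = (C² + C²) + C = 2*C² + C = C + 2*C²)
(O + c(18))² = (-70 + 18*(1 + 2*18))² = (-70 + 18*(1 + 36))² = (-70 + 18*37)² = (-70 + 666)² = 596² = 355216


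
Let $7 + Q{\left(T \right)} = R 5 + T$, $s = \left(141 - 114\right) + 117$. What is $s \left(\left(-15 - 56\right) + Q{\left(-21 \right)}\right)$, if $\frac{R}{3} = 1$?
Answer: $-12096$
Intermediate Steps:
$R = 3$ ($R = 3 \cdot 1 = 3$)
$s = 144$ ($s = 27 + 117 = 144$)
$Q{\left(T \right)} = 8 + T$ ($Q{\left(T \right)} = -7 + \left(3 \cdot 5 + T\right) = -7 + \left(15 + T\right) = 8 + T$)
$s \left(\left(-15 - 56\right) + Q{\left(-21 \right)}\right) = 144 \left(\left(-15 - 56\right) + \left(8 - 21\right)\right) = 144 \left(\left(-15 - 56\right) - 13\right) = 144 \left(-71 - 13\right) = 144 \left(-84\right) = -12096$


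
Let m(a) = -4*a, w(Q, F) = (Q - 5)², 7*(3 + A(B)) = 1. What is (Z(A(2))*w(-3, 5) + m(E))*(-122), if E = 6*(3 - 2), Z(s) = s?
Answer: 176656/7 ≈ 25237.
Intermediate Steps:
A(B) = -20/7 (A(B) = -3 + (⅐)*1 = -3 + ⅐ = -20/7)
E = 6 (E = 6*1 = 6)
w(Q, F) = (-5 + Q)²
(Z(A(2))*w(-3, 5) + m(E))*(-122) = (-20*(-5 - 3)²/7 - 4*6)*(-122) = (-20/7*(-8)² - 24)*(-122) = (-20/7*64 - 24)*(-122) = (-1280/7 - 24)*(-122) = -1448/7*(-122) = 176656/7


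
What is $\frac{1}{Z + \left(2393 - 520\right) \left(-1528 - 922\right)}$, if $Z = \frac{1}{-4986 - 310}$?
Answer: $- \frac{5296}{24302549601} \approx -2.1792 \cdot 10^{-7}$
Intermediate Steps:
$Z = - \frac{1}{5296}$ ($Z = \frac{1}{-5296} = - \frac{1}{5296} \approx -0.00018882$)
$\frac{1}{Z + \left(2393 - 520\right) \left(-1528 - 922\right)} = \frac{1}{- \frac{1}{5296} + \left(2393 - 520\right) \left(-1528 - 922\right)} = \frac{1}{- \frac{1}{5296} + 1873 \left(-2450\right)} = \frac{1}{- \frac{1}{5296} - 4588850} = \frac{1}{- \frac{24302549601}{5296}} = - \frac{5296}{24302549601}$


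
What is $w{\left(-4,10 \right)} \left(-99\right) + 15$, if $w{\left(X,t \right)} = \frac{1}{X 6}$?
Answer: $\frac{153}{8} \approx 19.125$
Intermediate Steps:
$w{\left(X,t \right)} = \frac{1}{6 X}$
$w{\left(-4,10 \right)} \left(-99\right) + 15 = \frac{1}{6 \left(-4\right)} \left(-99\right) + 15 = \frac{1}{6} \left(- \frac{1}{4}\right) \left(-99\right) + 15 = \left(- \frac{1}{24}\right) \left(-99\right) + 15 = \frac{33}{8} + 15 = \frac{153}{8}$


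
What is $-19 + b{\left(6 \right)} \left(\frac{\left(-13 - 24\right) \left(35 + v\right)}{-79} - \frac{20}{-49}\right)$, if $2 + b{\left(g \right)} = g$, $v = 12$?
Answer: $\frac{273615}{3871} \approx 70.683$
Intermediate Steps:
$b{\left(g \right)} = -2 + g$
$-19 + b{\left(6 \right)} \left(\frac{\left(-13 - 24\right) \left(35 + v\right)}{-79} - \frac{20}{-49}\right) = -19 + \left(-2 + 6\right) \left(\frac{\left(-13 - 24\right) \left(35 + 12\right)}{-79} - \frac{20}{-49}\right) = -19 + 4 \left(\left(-37\right) 47 \left(- \frac{1}{79}\right) - - \frac{20}{49}\right) = -19 + 4 \left(\left(-1739\right) \left(- \frac{1}{79}\right) + \frac{20}{49}\right) = -19 + 4 \left(\frac{1739}{79} + \frac{20}{49}\right) = -19 + 4 \cdot \frac{86791}{3871} = -19 + \frac{347164}{3871} = \frac{273615}{3871}$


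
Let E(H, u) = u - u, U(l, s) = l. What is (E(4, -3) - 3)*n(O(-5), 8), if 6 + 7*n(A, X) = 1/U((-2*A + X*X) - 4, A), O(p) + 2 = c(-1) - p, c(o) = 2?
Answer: 897/350 ≈ 2.5629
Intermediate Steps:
E(H, u) = 0
O(p) = -p (O(p) = -2 + (2 - p) = -p)
n(A, X) = -6/7 + 1/(7*(-4 + X**2 - 2*A)) (n(A, X) = -6/7 + 1/(7*((-2*A + X*X) - 4)) = -6/7 + 1/(7*((-2*A + X**2) - 4)) = -6/7 + 1/(7*((X**2 - 2*A) - 4)) = -6/7 + 1/(7*(-4 + X**2 - 2*A)))
(E(4, -3) - 3)*n(O(-5), 8) = (0 - 3)*((-25 - (-12)*(-5) + 6*8**2)/(7*(4 - 1*8**2 + 2*(-1*(-5))))) = -3*(-25 - 12*5 + 6*64)/(7*(4 - 1*64 + 2*5)) = -3*(-25 - 60 + 384)/(7*(4 - 64 + 10)) = -3*299/(7*(-50)) = -3*(-1)*299/(7*50) = -3*(-299/350) = 897/350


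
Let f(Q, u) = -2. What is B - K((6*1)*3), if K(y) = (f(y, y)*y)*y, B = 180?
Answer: 828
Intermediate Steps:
K(y) = -2*y² (K(y) = (-2*y)*y = -2*y²)
B - K((6*1)*3) = 180 - (-2)*((6*1)*3)² = 180 - (-2)*(6*3)² = 180 - (-2)*18² = 180 - (-2)*324 = 180 - 1*(-648) = 180 + 648 = 828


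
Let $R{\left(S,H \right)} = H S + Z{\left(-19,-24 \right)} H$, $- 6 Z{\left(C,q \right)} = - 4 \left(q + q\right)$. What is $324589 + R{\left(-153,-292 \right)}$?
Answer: $378609$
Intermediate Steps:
$Z{\left(C,q \right)} = \frac{4 q}{3}$ ($Z{\left(C,q \right)} = - \frac{\left(-4\right) \left(q + q\right)}{6} = - \frac{\left(-4\right) 2 q}{6} = - \frac{\left(-8\right) q}{6} = \frac{4 q}{3}$)
$R{\left(S,H \right)} = - 32 H + H S$ ($R{\left(S,H \right)} = H S + \frac{4}{3} \left(-24\right) H = H S - 32 H = - 32 H + H S$)
$324589 + R{\left(-153,-292 \right)} = 324589 - 292 \left(-32 - 153\right) = 324589 - -54020 = 324589 + 54020 = 378609$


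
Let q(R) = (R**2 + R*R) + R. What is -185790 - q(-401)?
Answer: -506991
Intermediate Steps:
q(R) = R + 2*R**2 (q(R) = (R**2 + R**2) + R = 2*R**2 + R = R + 2*R**2)
-185790 - q(-401) = -185790 - (-401)*(1 + 2*(-401)) = -185790 - (-401)*(1 - 802) = -185790 - (-401)*(-801) = -185790 - 1*321201 = -185790 - 321201 = -506991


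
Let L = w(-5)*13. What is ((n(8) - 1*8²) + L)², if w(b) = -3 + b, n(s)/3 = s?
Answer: 20736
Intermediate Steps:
n(s) = 3*s
L = -104 (L = (-3 - 5)*13 = -8*13 = -104)
((n(8) - 1*8²) + L)² = ((3*8 - 1*8²) - 104)² = ((24 - 1*64) - 104)² = ((24 - 64) - 104)² = (-40 - 104)² = (-144)² = 20736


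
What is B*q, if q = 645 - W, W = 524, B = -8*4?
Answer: -3872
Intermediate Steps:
B = -32
q = 121 (q = 645 - 1*524 = 645 - 524 = 121)
B*q = -32*121 = -3872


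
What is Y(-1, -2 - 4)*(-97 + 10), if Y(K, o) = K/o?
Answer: -29/2 ≈ -14.500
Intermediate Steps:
Y(-1, -2 - 4)*(-97 + 10) = (-1/(-2 - 4))*(-97 + 10) = -1/(-6)*(-87) = -1*(-1/6)*(-87) = (1/6)*(-87) = -29/2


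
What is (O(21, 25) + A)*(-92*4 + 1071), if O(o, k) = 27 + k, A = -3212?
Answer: -2221480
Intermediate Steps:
(O(21, 25) + A)*(-92*4 + 1071) = ((27 + 25) - 3212)*(-92*4 + 1071) = (52 - 3212)*(-368 + 1071) = -3160*703 = -2221480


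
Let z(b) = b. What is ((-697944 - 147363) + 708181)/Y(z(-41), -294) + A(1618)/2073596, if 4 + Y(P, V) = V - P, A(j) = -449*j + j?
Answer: 10148486966/19032649 ≈ 533.21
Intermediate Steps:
A(j) = -448*j
Y(P, V) = -4 + V - P (Y(P, V) = -4 + (V - P) = -4 + V - P)
((-697944 - 147363) + 708181)/Y(z(-41), -294) + A(1618)/2073596 = ((-697944 - 147363) + 708181)/(-4 - 294 - 1*(-41)) - 448*1618/2073596 = (-845307 + 708181)/(-4 - 294 + 41) - 724864*1/2073596 = -137126/(-257) - 25888/74057 = -137126*(-1/257) - 25888/74057 = 137126/257 - 25888/74057 = 10148486966/19032649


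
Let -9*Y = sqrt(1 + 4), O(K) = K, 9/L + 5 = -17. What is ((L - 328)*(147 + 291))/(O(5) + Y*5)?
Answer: -25632855/836 - 2848095*sqrt(5)/836 ≈ -38279.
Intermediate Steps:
L = -9/22 (L = 9/(-5 - 17) = 9/(-22) = 9*(-1/22) = -9/22 ≈ -0.40909)
Y = -sqrt(5)/9 (Y = -sqrt(1 + 4)/9 = -sqrt(5)/9 ≈ -0.24845)
((L - 328)*(147 + 291))/(O(5) + Y*5) = ((-9/22 - 328)*(147 + 291))/(5 - sqrt(5)/9*5) = (-7225/22*438)/(5 - 5*sqrt(5)/9) = -1582275/(11*(5 - 5*sqrt(5)/9))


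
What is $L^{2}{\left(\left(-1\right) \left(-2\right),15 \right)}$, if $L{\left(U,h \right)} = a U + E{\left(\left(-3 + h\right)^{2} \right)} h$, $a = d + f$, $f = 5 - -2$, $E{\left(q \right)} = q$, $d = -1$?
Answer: $4717584$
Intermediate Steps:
$f = 7$ ($f = 5 + 2 = 7$)
$a = 6$ ($a = -1 + 7 = 6$)
$L{\left(U,h \right)} = 6 U + h \left(-3 + h\right)^{2}$ ($L{\left(U,h \right)} = 6 U + \left(-3 + h\right)^{2} h = 6 U + h \left(-3 + h\right)^{2}$)
$L^{2}{\left(\left(-1\right) \left(-2\right),15 \right)} = \left(6 \left(\left(-1\right) \left(-2\right)\right) + 15 \left(-3 + 15\right)^{2}\right)^{2} = \left(6 \cdot 2 + 15 \cdot 12^{2}\right)^{2} = \left(12 + 15 \cdot 144\right)^{2} = \left(12 + 2160\right)^{2} = 2172^{2} = 4717584$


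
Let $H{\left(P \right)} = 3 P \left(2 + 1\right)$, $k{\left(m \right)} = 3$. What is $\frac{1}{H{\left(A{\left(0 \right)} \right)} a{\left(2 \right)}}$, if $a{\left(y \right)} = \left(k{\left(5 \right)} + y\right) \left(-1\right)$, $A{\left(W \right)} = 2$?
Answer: $- \frac{1}{90} \approx -0.011111$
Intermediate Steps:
$H{\left(P \right)} = 9 P$ ($H{\left(P \right)} = 3 P 3 = 9 P$)
$a{\left(y \right)} = -3 - y$ ($a{\left(y \right)} = \left(3 + y\right) \left(-1\right) = -3 - y$)
$\frac{1}{H{\left(A{\left(0 \right)} \right)} a{\left(2 \right)}} = \frac{1}{9 \cdot 2 \left(-3 - 2\right)} = \frac{1}{18 \left(-3 - 2\right)} = \frac{1}{18 \left(-5\right)} = \frac{1}{-90} = - \frac{1}{90}$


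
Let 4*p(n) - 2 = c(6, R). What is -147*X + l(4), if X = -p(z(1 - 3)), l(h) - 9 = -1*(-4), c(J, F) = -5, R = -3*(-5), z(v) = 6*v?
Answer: -389/4 ≈ -97.250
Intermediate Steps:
R = 15
p(n) = -3/4 (p(n) = 1/2 + (1/4)*(-5) = 1/2 - 5/4 = -3/4)
l(h) = 13 (l(h) = 9 - 1*(-4) = 9 + 4 = 13)
X = 3/4 (X = -1*(-3/4) = 3/4 ≈ 0.75000)
-147*X + l(4) = -147*3/4 + 13 = -441/4 + 13 = -389/4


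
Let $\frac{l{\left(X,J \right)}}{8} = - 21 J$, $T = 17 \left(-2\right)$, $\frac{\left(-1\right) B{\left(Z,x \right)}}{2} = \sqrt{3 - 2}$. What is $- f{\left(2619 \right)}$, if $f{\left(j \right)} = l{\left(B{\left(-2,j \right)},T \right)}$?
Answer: $-5712$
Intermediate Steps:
$B{\left(Z,x \right)} = -2$ ($B{\left(Z,x \right)} = - 2 \sqrt{3 - 2} = - 2 \sqrt{1} = \left(-2\right) 1 = -2$)
$T = -34$
$l{\left(X,J \right)} = - 168 J$ ($l{\left(X,J \right)} = 8 \left(- 21 J\right) = - 168 J$)
$f{\left(j \right)} = 5712$ ($f{\left(j \right)} = \left(-168\right) \left(-34\right) = 5712$)
$- f{\left(2619 \right)} = \left(-1\right) 5712 = -5712$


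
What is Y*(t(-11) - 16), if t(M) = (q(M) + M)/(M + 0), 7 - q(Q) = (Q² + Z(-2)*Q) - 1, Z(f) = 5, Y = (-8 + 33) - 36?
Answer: 107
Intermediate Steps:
Y = -11 (Y = 25 - 36 = -11)
q(Q) = 8 - Q² - 5*Q (q(Q) = 7 - ((Q² + 5*Q) - 1) = 7 - (-1 + Q² + 5*Q) = 7 + (1 - Q² - 5*Q) = 8 - Q² - 5*Q)
t(M) = (8 - M² - 4*M)/M (t(M) = ((8 - M² - 5*M) + M)/(M + 0) = (8 - M² - 4*M)/M)
Y*(t(-11) - 16) = -11*((-4 - 1*(-11) + 8/(-11)) - 16) = -11*((-4 + 11 + 8*(-1/11)) - 16) = -11*((-4 + 11 - 8/11) - 16) = -11*(69/11 - 16) = -11*(-107/11) = 107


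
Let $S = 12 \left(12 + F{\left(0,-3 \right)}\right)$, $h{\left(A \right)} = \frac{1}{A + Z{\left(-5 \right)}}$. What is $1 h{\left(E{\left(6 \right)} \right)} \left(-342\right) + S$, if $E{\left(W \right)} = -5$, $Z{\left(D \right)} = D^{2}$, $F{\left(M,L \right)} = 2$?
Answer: $\frac{1509}{10} \approx 150.9$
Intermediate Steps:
$h{\left(A \right)} = \frac{1}{25 + A}$ ($h{\left(A \right)} = \frac{1}{A + \left(-5\right)^{2}} = \frac{1}{A + 25} = \frac{1}{25 + A}$)
$S = 168$ ($S = 12 \left(12 + 2\right) = 12 \cdot 14 = 168$)
$1 h{\left(E{\left(6 \right)} \right)} \left(-342\right) + S = 1 \frac{1}{25 - 5} \left(-342\right) + 168 = 1 \cdot \frac{1}{20} \left(-342\right) + 168 = \frac{1}{20} \left(-342\right) + 168 = - \frac{171}{10} + 168 = \frac{1509}{10}$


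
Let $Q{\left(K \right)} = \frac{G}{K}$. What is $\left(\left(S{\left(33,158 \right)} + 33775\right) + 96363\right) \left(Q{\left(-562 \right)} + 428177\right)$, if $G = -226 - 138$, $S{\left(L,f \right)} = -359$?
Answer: $\frac{15614739209901}{281} \approx 5.5568 \cdot 10^{10}$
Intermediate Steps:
$G = -364$
$Q{\left(K \right)} = - \frac{364}{K}$
$\left(\left(S{\left(33,158 \right)} + 33775\right) + 96363\right) \left(Q{\left(-562 \right)} + 428177\right) = \left(\left(-359 + 33775\right) + 96363\right) \left(- \frac{364}{-562} + 428177\right) = \left(33416 + 96363\right) \left(\left(-364\right) \left(- \frac{1}{562}\right) + 428177\right) = 129779 \left(\frac{182}{281} + 428177\right) = 129779 \cdot \frac{120317919}{281} = \frac{15614739209901}{281}$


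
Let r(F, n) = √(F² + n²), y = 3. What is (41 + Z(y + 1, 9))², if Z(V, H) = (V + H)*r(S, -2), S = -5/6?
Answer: 172225/36 ≈ 4784.0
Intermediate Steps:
S = -⅚ (S = -5*⅙ = -⅚ ≈ -0.83333)
Z(V, H) = 13*H/6 + 13*V/6 (Z(V, H) = (V + H)*√((-⅚)² + (-2)²) = (H + V)*√(25/36 + 4) = (H + V)*√(169/36) = (H + V)*(13/6) = 13*H/6 + 13*V/6)
(41 + Z(y + 1, 9))² = (41 + ((13/6)*9 + 13*(3 + 1)/6))² = (41 + (39/2 + (13/6)*4))² = (41 + (39/2 + 26/3))² = (41 + 169/6)² = (415/6)² = 172225/36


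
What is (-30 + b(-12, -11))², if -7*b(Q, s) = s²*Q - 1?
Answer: 1545049/49 ≈ 31532.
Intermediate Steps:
b(Q, s) = ⅐ - Q*s²/7 (b(Q, s) = -(s²*Q - 1)/7 = -(Q*s² - 1)/7 = -(-1 + Q*s²)/7 = ⅐ - Q*s²/7)
(-30 + b(-12, -11))² = (-30 + (⅐ - ⅐*(-12)*(-11)²))² = (-30 + (⅐ - ⅐*(-12)*121))² = (-30 + (⅐ + 1452/7))² = (-30 + 1453/7)² = (1243/7)² = 1545049/49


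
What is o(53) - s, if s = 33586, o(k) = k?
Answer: -33533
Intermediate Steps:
o(53) - s = 53 - 1*33586 = 53 - 33586 = -33533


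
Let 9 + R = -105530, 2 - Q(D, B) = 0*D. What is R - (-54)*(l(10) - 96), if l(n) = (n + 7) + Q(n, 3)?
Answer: -109697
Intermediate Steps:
Q(D, B) = 2 (Q(D, B) = 2 - 0*D = 2 - 1*0 = 2 + 0 = 2)
R = -105539 (R = -9 - 105530 = -105539)
l(n) = 9 + n (l(n) = (n + 7) + 2 = (7 + n) + 2 = 9 + n)
R - (-54)*(l(10) - 96) = -105539 - (-54)*((9 + 10) - 96) = -105539 - (-54)*(19 - 96) = -105539 - (-54)*(-77) = -105539 - 1*4158 = -105539 - 4158 = -109697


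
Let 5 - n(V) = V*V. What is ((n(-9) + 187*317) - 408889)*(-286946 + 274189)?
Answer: 4460944302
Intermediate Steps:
n(V) = 5 - V² (n(V) = 5 - V*V = 5 - V²)
((n(-9) + 187*317) - 408889)*(-286946 + 274189) = (((5 - 1*(-9)²) + 187*317) - 408889)*(-286946 + 274189) = (((5 - 1*81) + 59279) - 408889)*(-12757) = (((5 - 81) + 59279) - 408889)*(-12757) = ((-76 + 59279) - 408889)*(-12757) = (59203 - 408889)*(-12757) = -349686*(-12757) = 4460944302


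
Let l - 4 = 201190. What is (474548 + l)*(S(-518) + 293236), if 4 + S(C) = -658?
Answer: 197704539908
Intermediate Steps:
l = 201194 (l = 4 + 201190 = 201194)
S(C) = -662 (S(C) = -4 - 658 = -662)
(474548 + l)*(S(-518) + 293236) = (474548 + 201194)*(-662 + 293236) = 675742*292574 = 197704539908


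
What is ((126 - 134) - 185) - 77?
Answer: -270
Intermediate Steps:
((126 - 134) - 185) - 77 = (-8 - 185) - 77 = -193 - 77 = -270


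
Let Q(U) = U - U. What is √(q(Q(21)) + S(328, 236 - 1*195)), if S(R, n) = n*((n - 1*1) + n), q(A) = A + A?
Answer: 9*√41 ≈ 57.628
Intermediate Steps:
Q(U) = 0
q(A) = 2*A
S(R, n) = n*(-1 + 2*n) (S(R, n) = n*((n - 1) + n) = n*((-1 + n) + n) = n*(-1 + 2*n))
√(q(Q(21)) + S(328, 236 - 1*195)) = √(2*0 + (236 - 1*195)*(-1 + 2*(236 - 1*195))) = √(0 + (236 - 195)*(-1 + 2*(236 - 195))) = √(0 + 41*(-1 + 2*41)) = √(0 + 41*(-1 + 82)) = √(0 + 41*81) = √(0 + 3321) = √3321 = 9*√41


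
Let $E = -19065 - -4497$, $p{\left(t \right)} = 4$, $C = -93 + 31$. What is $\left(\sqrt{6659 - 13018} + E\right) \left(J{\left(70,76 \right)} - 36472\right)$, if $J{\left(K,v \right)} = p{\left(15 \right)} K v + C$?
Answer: $222220272 - 15254 i \sqrt{6359} \approx 2.2222 \cdot 10^{8} - 1.2164 \cdot 10^{6} i$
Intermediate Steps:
$C = -62$
$J{\left(K,v \right)} = -62 + 4 K v$ ($J{\left(K,v \right)} = 4 K v - 62 = -62 + 4 K v$)
$E = -14568$ ($E = -19065 + 4497 = -14568$)
$\left(\sqrt{6659 - 13018} + E\right) \left(J{\left(70,76 \right)} - 36472\right) = \left(\sqrt{6659 - 13018} - 14568\right) \left(\left(-62 + 4 \cdot 70 \cdot 76\right) - 36472\right) = \left(\sqrt{-6359} - 14568\right) \left(\left(-62 + 21280\right) - 36472\right) = \left(i \sqrt{6359} - 14568\right) \left(21218 - 36472\right) = \left(-14568 + i \sqrt{6359}\right) \left(-15254\right) = 222220272 - 15254 i \sqrt{6359}$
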